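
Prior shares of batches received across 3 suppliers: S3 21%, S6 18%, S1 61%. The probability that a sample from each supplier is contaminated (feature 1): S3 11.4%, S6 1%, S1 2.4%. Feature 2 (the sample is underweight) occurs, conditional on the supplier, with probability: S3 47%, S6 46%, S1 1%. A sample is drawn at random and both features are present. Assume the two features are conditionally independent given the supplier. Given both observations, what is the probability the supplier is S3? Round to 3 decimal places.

Prior × likelihood for each hypothesis:
  S3: 0.21 × 0.114 × 0.47 = 0.0112518
  S6: 0.18 × 0.01 × 0.46 = 0.000828
  S1: 0.61 × 0.024 × 0.01 = 0.0001464
Normalizing constant = 0.0122262.
P(S3 | evidence) = 0.0112518 / 0.0122262 ≈ 0.920.

0.920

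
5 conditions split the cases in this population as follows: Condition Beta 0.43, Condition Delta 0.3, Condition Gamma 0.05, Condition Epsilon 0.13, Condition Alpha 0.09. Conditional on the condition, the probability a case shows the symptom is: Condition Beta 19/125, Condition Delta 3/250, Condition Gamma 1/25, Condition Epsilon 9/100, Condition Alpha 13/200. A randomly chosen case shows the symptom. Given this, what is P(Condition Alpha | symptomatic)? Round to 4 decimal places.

Unnormalized posteriors (prior × likelihood):
  Condition Beta: 0.43 × 0.152 = 0.06536
  Condition Delta: 0.3 × 0.012 = 0.0036
  Condition Gamma: 0.05 × 0.04 = 0.002
  Condition Epsilon: 0.13 × 0.09 = 0.0117
  Condition Alpha: 0.09 × 0.065 = 0.00585
Total = 0.08851.
P(Condition Alpha | evidence) = 0.00585 / 0.08851 ≈ 0.0661.

0.0661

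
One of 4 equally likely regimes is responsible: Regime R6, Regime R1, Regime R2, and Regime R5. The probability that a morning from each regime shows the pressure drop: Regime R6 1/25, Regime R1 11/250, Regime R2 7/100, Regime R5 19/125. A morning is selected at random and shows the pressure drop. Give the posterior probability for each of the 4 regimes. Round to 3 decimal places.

With a uniform prior (1/4 each), posterior ∝ likelihood:
  Regime R6: 0.04
  Regime R1: 0.044
  Regime R2: 0.07
  Regime R5: 0.152
Sum = 0.306.
P(Regime R6 | drop) = 0.04/0.306 ≈ 0.131
P(Regime R1 | drop) = 0.044/0.306 ≈ 0.144
P(Regime R2 | drop) = 0.07/0.306 ≈ 0.229
P(Regime R5 | drop) = 0.152/0.306 ≈ 0.497

Regime R6 0.131, Regime R1 0.144, Regime R2 0.229, Regime R5 0.497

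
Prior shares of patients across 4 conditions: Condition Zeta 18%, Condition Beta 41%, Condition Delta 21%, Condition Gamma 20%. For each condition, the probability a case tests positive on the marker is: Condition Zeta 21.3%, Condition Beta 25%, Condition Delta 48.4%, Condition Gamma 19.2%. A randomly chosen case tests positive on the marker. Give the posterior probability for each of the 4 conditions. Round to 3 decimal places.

Compute prior × likelihood for every hypothesis:
  Condition Zeta: 0.18 × 0.213 = 0.03834
  Condition Beta: 0.41 × 0.25 = 0.1025
  Condition Delta: 0.21 × 0.484 = 0.10164
  Condition Gamma: 0.2 × 0.192 = 0.0384
Total = 0.28088.
P(Condition Zeta | marker-positive) = 0.03834/0.28088 ≈ 0.136
P(Condition Beta | marker-positive) = 0.1025/0.28088 ≈ 0.365
P(Condition Delta | marker-positive) = 0.10164/0.28088 ≈ 0.362
P(Condition Gamma | marker-positive) = 0.0384/0.28088 ≈ 0.137

Condition Zeta 0.136, Condition Beta 0.365, Condition Delta 0.362, Condition Gamma 0.137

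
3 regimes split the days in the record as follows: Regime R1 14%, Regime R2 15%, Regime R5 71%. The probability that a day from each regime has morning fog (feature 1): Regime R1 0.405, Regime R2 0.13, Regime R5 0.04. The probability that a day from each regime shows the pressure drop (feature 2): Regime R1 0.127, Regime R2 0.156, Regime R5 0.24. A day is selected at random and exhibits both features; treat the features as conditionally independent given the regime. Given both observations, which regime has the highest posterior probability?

Regime R1

Compute prior × likelihood for every hypothesis:
  Regime R1: 0.14 × 0.405 × 0.127 = 0.0072009
  Regime R2: 0.15 × 0.13 × 0.156 = 0.003042
  Regime R5: 0.71 × 0.04 × 0.24 = 0.006816
Normalizing constant = 0.0170589.
Largest term belongs to Regime R1, so Regime R1 is most probable.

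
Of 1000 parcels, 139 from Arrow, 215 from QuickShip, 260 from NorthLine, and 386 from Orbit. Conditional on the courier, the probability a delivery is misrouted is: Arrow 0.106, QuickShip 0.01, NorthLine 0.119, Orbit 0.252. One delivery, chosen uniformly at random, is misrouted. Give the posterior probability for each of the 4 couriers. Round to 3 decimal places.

Arrow 0.102, QuickShip 0.015, NorthLine 0.213, Orbit 0.670

Prior × likelihood for each hypothesis:
  Arrow: 0.139 × 0.106 = 0.014734
  QuickShip: 0.215 × 0.01 = 0.00215
  NorthLine: 0.26 × 0.119 = 0.03094
  Orbit: 0.386 × 0.252 = 0.097272
Normalizing constant = 0.145096.
P(Arrow | misrouted) = 0.014734/0.145096 ≈ 0.102
P(QuickShip | misrouted) = 0.00215/0.145096 ≈ 0.015
P(NorthLine | misrouted) = 0.03094/0.145096 ≈ 0.213
P(Orbit | misrouted) = 0.097272/0.145096 ≈ 0.670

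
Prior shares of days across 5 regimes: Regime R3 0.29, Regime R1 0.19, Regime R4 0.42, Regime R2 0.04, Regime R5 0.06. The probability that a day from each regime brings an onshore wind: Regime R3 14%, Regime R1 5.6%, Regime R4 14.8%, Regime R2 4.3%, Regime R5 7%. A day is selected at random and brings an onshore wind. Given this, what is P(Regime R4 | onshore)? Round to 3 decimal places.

By Bayes' rule, posterior ∝ prior × likelihood:
  Regime R3: 0.29 × 0.14 = 0.0406
  Regime R1: 0.19 × 0.056 = 0.01064
  Regime R4: 0.42 × 0.148 = 0.06216
  Regime R2: 0.04 × 0.043 = 0.00172
  Regime R5: 0.06 × 0.07 = 0.0042
Normalizing constant = 0.11932.
P(Regime R4 | evidence) = 0.06216 / 0.11932 ≈ 0.521.

0.521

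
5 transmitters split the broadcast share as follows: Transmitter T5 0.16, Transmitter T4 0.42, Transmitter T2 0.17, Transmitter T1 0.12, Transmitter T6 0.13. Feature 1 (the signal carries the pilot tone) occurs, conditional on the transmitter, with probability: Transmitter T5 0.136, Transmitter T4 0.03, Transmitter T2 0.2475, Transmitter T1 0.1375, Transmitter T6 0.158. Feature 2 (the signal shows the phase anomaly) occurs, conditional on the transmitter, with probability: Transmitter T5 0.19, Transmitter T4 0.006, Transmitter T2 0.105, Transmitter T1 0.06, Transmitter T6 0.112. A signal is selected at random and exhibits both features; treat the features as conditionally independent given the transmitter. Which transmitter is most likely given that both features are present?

Transmitter T2

By Bayes' rule, posterior ∝ prior × likelihood:
  Transmitter T5: 0.16 × 0.136 × 0.19 = 0.0041344
  Transmitter T4: 0.42 × 0.03 × 0.006 = 0.0000756
  Transmitter T2: 0.17 × 0.2475 × 0.105 = 0.004417875
  Transmitter T1: 0.12 × 0.1375 × 0.06 = 0.00099
  Transmitter T6: 0.13 × 0.158 × 0.112 = 0.00230048
Total = 0.011918355.
Largest term belongs to Transmitter T2, so Transmitter T2 is most probable.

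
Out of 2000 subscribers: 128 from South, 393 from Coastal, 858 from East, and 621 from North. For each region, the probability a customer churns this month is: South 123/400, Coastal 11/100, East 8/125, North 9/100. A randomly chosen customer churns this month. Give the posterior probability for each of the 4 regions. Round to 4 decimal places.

By Bayes' rule, posterior ∝ prior × likelihood:
  South: 0.064 × 0.3075 = 0.01968
  Coastal: 0.1965 × 0.11 = 0.021615
  East: 0.429 × 0.064 = 0.027456
  North: 0.3105 × 0.09 = 0.027945
Normalizing constant = 0.096696.
P(South | churn) = 0.01968/0.096696 ≈ 0.2035
P(Coastal | churn) = 0.021615/0.096696 ≈ 0.2235
P(East | churn) = 0.027456/0.096696 ≈ 0.2839
P(North | churn) = 0.027945/0.096696 ≈ 0.2890

South 0.2035, Coastal 0.2235, East 0.2839, North 0.2890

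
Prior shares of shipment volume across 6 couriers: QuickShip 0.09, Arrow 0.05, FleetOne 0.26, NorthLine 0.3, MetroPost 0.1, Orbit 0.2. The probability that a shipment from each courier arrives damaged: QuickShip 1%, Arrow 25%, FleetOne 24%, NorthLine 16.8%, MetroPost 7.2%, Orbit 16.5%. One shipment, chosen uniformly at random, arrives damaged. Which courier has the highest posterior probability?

FleetOne

Unnormalized posteriors (prior × likelihood):
  QuickShip: 0.09 × 0.01 = 0.0009
  Arrow: 0.05 × 0.25 = 0.0125
  FleetOne: 0.26 × 0.24 = 0.0624
  NorthLine: 0.3 × 0.168 = 0.0504
  MetroPost: 0.1 × 0.072 = 0.0072
  Orbit: 0.2 × 0.165 = 0.033
Total = 0.1664.
Largest term belongs to FleetOne, so FleetOne is most probable.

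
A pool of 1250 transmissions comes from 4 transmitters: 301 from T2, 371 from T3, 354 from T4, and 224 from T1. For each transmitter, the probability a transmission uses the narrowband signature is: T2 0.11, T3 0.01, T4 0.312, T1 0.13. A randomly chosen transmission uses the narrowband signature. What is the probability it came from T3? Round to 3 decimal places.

0.021

By Bayes' rule, posterior ∝ prior × likelihood:
  T2: 0.2408 × 0.11 = 0.026488
  T3: 0.2968 × 0.01 = 0.002968
  T4: 0.2832 × 0.312 = 0.0883584
  T1: 0.1792 × 0.13 = 0.023296
Sum = 0.1411104.
P(T3 | evidence) = 0.002968 / 0.1411104 ≈ 0.021.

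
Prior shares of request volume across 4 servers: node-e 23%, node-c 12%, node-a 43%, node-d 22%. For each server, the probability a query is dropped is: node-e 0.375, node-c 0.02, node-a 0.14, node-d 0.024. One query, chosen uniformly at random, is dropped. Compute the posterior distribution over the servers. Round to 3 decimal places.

Compute prior × likelihood for every hypothesis:
  node-e: 0.23 × 0.375 = 0.08625
  node-c: 0.12 × 0.02 = 0.0024
  node-a: 0.43 × 0.14 = 0.0602
  node-d: 0.22 × 0.024 = 0.00528
Sum = 0.15413.
P(node-e | dropped) = 0.08625/0.15413 ≈ 0.560
P(node-c | dropped) = 0.0024/0.15413 ≈ 0.016
P(node-a | dropped) = 0.0602/0.15413 ≈ 0.391
P(node-d | dropped) = 0.00528/0.15413 ≈ 0.034

node-e 0.560, node-c 0.016, node-a 0.391, node-d 0.034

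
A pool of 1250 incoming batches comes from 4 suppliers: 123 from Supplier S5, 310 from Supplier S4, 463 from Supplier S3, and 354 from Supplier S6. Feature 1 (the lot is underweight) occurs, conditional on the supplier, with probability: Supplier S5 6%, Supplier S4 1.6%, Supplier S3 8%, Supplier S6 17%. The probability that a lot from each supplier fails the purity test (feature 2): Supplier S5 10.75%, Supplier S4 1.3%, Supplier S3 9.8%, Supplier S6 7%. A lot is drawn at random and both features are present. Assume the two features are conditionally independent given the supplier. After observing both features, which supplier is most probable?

Compute prior × likelihood for every hypothesis:
  Supplier S5: 0.0984 × 0.06 × 0.1075 = 0.00063468
  Supplier S4: 0.248 × 0.016 × 0.013 = 0.000051584
  Supplier S3: 0.3704 × 0.08 × 0.098 = 0.002903936
  Supplier S6: 0.2832 × 0.17 × 0.07 = 0.00337008
Normalizing constant = 0.00696028.
Largest term belongs to Supplier S6, so Supplier S6 is most probable.

Supplier S6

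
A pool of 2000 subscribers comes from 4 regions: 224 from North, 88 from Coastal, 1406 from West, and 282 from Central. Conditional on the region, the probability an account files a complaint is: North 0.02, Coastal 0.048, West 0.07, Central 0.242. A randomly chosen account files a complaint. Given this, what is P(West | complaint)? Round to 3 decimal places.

0.561

Unnormalized posteriors (prior × likelihood):
  North: 0.112 × 0.02 = 0.00224
  Coastal: 0.044 × 0.048 = 0.002112
  West: 0.703 × 0.07 = 0.04921
  Central: 0.141 × 0.242 = 0.034122
Total = 0.087684.
P(West | evidence) = 0.04921 / 0.087684 ≈ 0.561.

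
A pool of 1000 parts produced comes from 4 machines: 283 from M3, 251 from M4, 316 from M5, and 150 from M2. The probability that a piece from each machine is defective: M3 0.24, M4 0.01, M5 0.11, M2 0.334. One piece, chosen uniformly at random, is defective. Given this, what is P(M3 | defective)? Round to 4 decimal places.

0.4374

Prior × likelihood for each hypothesis:
  M3: 0.283 × 0.24 = 0.06792
  M4: 0.251 × 0.01 = 0.00251
  M5: 0.316 × 0.11 = 0.03476
  M2: 0.15 × 0.334 = 0.0501
Normalizing constant = 0.15529.
P(M3 | evidence) = 0.06792 / 0.15529 ≈ 0.4374.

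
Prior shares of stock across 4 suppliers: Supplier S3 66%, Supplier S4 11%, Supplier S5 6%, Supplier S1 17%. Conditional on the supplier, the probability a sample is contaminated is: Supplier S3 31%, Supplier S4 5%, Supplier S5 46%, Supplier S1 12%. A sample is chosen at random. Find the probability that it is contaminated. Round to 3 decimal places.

0.258

Compute prior × likelihood for every hypothesis:
  Supplier S3: 0.66 × 0.31 = 0.2046
  Supplier S4: 0.11 × 0.05 = 0.0055
  Supplier S5: 0.06 × 0.46 = 0.0276
  Supplier S1: 0.17 × 0.12 = 0.0204
P(contaminated) = 0.2046 + 0.0055 + 0.0276 + 0.0204 = 0.2581 → 0.258.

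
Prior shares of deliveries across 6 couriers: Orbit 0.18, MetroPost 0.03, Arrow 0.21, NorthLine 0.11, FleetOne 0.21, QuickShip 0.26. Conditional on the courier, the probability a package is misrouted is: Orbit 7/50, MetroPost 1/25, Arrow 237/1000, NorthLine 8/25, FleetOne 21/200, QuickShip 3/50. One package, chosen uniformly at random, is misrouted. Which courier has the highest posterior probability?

Unnormalized posteriors (prior × likelihood):
  Orbit: 0.18 × 0.14 = 0.0252
  MetroPost: 0.03 × 0.04 = 0.0012
  Arrow: 0.21 × 0.237 = 0.04977
  NorthLine: 0.11 × 0.32 = 0.0352
  FleetOne: 0.21 × 0.105 = 0.02205
  QuickShip: 0.26 × 0.06 = 0.0156
Sum = 0.14902.
Largest term belongs to Arrow, so Arrow is most probable.

Arrow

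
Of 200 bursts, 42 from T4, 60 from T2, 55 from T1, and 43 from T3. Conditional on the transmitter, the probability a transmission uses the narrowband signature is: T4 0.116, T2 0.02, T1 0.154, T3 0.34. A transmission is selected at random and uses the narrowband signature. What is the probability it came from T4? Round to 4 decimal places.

Unnormalized posteriors (prior × likelihood):
  T4: 0.21 × 0.116 = 0.02436
  T2: 0.3 × 0.02 = 0.006
  T1: 0.275 × 0.154 = 0.04235
  T3: 0.215 × 0.34 = 0.0731
Normalizing constant = 0.14581.
P(T4 | evidence) = 0.02436 / 0.14581 ≈ 0.1671.

0.1671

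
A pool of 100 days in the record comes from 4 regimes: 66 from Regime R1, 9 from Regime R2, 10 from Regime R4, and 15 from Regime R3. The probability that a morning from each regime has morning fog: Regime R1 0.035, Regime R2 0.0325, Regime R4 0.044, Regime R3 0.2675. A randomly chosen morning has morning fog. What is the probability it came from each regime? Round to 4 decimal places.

Regime R1 0.3274, Regime R2 0.0415, Regime R4 0.0624, Regime R3 0.5687

Unnormalized posteriors (prior × likelihood):
  Regime R1: 0.66 × 0.035 = 0.0231
  Regime R2: 0.09 × 0.0325 = 0.002925
  Regime R4: 0.1 × 0.044 = 0.0044
  Regime R3: 0.15 × 0.2675 = 0.040125
Total = 0.07055.
P(Regime R1 | fog) = 0.0231/0.07055 ≈ 0.3274
P(Regime R2 | fog) = 0.002925/0.07055 ≈ 0.0415
P(Regime R4 | fog) = 0.0044/0.07055 ≈ 0.0624
P(Regime R3 | fog) = 0.040125/0.07055 ≈ 0.5687
(Check: 0.3274+0.0415+0.0624+0.5687 = 1.0000.)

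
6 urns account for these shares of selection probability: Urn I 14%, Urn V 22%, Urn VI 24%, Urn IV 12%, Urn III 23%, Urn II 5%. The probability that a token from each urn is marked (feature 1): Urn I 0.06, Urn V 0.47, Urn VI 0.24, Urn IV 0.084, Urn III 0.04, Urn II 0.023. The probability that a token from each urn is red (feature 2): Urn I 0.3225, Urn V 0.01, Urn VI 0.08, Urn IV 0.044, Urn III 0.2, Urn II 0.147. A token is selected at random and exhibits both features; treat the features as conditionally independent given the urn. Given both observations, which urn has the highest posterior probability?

Urn VI

Compute prior × likelihood for every hypothesis:
  Urn I: 0.14 × 0.06 × 0.3225 = 0.002709
  Urn V: 0.22 × 0.47 × 0.01 = 0.001034
  Urn VI: 0.24 × 0.24 × 0.08 = 0.004608
  Urn IV: 0.12 × 0.084 × 0.044 = 0.00044352
  Urn III: 0.23 × 0.04 × 0.2 = 0.00184
  Urn II: 0.05 × 0.023 × 0.147 = 0.00016905
Normalizing constant = 0.01080357.
Largest term belongs to Urn VI, so Urn VI is most probable.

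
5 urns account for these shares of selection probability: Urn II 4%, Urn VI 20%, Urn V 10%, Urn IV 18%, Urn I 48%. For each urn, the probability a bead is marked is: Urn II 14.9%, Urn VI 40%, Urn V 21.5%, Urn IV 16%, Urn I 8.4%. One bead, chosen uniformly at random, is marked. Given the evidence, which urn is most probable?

Urn VI

Prior × likelihood for each hypothesis:
  Urn II: 0.04 × 0.149 = 0.00596
  Urn VI: 0.2 × 0.4 = 0.08
  Urn V: 0.1 × 0.215 = 0.0215
  Urn IV: 0.18 × 0.16 = 0.0288
  Urn I: 0.48 × 0.084 = 0.04032
Normalizing constant = 0.17658.
Largest term belongs to Urn VI, so Urn VI is most probable.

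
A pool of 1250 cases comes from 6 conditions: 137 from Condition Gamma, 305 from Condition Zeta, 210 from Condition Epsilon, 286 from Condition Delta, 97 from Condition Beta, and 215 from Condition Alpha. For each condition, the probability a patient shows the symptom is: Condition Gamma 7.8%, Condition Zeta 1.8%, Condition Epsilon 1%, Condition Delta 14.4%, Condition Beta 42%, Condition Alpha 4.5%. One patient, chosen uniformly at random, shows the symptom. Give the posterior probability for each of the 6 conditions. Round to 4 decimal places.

Prior × likelihood for each hypothesis:
  Condition Gamma: 0.1096 × 0.078 = 0.0085488
  Condition Zeta: 0.244 × 0.018 = 0.004392
  Condition Epsilon: 0.168 × 0.01 = 0.00168
  Condition Delta: 0.2288 × 0.144 = 0.0329472
  Condition Beta: 0.0776 × 0.42 = 0.032592
  Condition Alpha: 0.172 × 0.045 = 0.00774
Normalizing constant = 0.0879.
P(Condition Gamma | symptomatic) = 0.0085488/0.0879 ≈ 0.0973
P(Condition Zeta | symptomatic) = 0.004392/0.0879 ≈ 0.0500
P(Condition Epsilon | symptomatic) = 0.00168/0.0879 ≈ 0.0191
P(Condition Delta | symptomatic) = 0.0329472/0.0879 ≈ 0.3748
P(Condition Beta | symptomatic) = 0.032592/0.0879 ≈ 0.3708
P(Condition Alpha | symptomatic) = 0.00774/0.0879 ≈ 0.0881

Condition Gamma 0.0973, Condition Zeta 0.0500, Condition Epsilon 0.0191, Condition Delta 0.3748, Condition Beta 0.3708, Condition Alpha 0.0881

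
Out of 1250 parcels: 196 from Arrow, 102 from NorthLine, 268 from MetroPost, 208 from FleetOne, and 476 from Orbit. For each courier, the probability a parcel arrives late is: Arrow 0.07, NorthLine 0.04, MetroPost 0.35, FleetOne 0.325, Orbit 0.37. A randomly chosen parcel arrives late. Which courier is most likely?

Orbit

By Bayes' rule, posterior ∝ prior × likelihood:
  Arrow: 0.1568 × 0.07 = 0.010976
  NorthLine: 0.0816 × 0.04 = 0.003264
  MetroPost: 0.2144 × 0.35 = 0.07504
  FleetOne: 0.1664 × 0.325 = 0.05408
  Orbit: 0.3808 × 0.37 = 0.140896
Sum = 0.284256.
Largest term belongs to Orbit, so Orbit is most probable.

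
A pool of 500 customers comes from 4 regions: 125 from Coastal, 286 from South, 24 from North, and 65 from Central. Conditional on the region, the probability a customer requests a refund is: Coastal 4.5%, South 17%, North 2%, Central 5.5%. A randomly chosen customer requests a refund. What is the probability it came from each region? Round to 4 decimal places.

Coastal 0.0965, South 0.8340, North 0.0082, Central 0.0613

Prior × likelihood for each hypothesis:
  Coastal: 0.25 × 0.045 = 0.01125
  South: 0.572 × 0.17 = 0.09724
  North: 0.048 × 0.02 = 0.00096
  Central: 0.13 × 0.055 = 0.00715
Total = 0.1166.
P(Coastal | refund) = 0.01125/0.1166 ≈ 0.0965
P(South | refund) = 0.09724/0.1166 ≈ 0.8340
P(North | refund) = 0.00096/0.1166 ≈ 0.0082
P(Central | refund) = 0.00715/0.1166 ≈ 0.0613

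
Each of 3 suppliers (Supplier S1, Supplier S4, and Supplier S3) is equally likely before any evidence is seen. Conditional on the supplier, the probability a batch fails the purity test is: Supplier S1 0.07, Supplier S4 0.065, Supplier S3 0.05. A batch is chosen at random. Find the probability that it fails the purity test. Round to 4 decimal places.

Since the prior is uniform, the posterior is proportional to the likelihood:
  Supplier S1: 0.07
  Supplier S4: 0.065
  Supplier S3: 0.05
P(off-spec) = (1/3) × (0.07 + 0.065 + 0.05) = 0.185/3 ≈ 0.0617.

0.0617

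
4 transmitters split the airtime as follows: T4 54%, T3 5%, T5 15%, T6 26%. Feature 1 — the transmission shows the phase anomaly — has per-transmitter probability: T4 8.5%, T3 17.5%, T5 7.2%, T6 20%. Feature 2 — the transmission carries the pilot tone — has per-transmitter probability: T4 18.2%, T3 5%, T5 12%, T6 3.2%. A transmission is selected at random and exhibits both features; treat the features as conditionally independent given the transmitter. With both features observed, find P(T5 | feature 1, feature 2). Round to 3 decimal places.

Unnormalized posteriors (prior × likelihood):
  T4: 0.54 × 0.085 × 0.182 = 0.0083538
  T3: 0.05 × 0.175 × 0.05 = 0.0004375
  T5: 0.15 × 0.072 × 0.12 = 0.001296
  T6: 0.26 × 0.2 × 0.032 = 0.001664
Sum = 0.0117513.
P(T5 | evidence) = 0.001296 / 0.0117513 ≈ 0.110.

0.110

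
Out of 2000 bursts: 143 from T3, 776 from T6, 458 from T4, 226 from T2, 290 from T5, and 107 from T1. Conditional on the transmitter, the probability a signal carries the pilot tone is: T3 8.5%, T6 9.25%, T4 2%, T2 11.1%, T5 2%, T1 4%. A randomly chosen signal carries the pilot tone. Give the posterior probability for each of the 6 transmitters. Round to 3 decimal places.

Compute prior × likelihood for every hypothesis:
  T3: 0.0715 × 0.085 = 0.0060775
  T6: 0.388 × 0.0925 = 0.03589
  T4: 0.229 × 0.02 = 0.00458
  T2: 0.113 × 0.111 = 0.012543
  T5: 0.145 × 0.02 = 0.0029
  T1: 0.0535 × 0.04 = 0.00214
Sum = 0.0641305.
P(T3 | pilot) = 0.0060775/0.0641305 ≈ 0.095
P(T6 | pilot) = 0.03589/0.0641305 ≈ 0.560
P(T4 | pilot) = 0.00458/0.0641305 ≈ 0.071
P(T2 | pilot) = 0.012543/0.0641305 ≈ 0.196
P(T5 | pilot) = 0.0029/0.0641305 ≈ 0.045
P(T1 | pilot) = 0.00214/0.0641305 ≈ 0.033
(Check: 0.095+0.560+0.071+0.196+0.045+0.033 = 1.000.)

T3 0.095, T6 0.560, T4 0.071, T2 0.196, T5 0.045, T1 0.033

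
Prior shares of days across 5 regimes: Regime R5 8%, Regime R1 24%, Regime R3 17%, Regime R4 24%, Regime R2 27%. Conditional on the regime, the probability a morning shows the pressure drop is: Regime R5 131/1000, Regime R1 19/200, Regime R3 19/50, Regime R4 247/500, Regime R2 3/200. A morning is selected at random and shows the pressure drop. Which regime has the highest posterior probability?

Prior × likelihood for each hypothesis:
  Regime R5: 0.08 × 0.131 = 0.01048
  Regime R1: 0.24 × 0.095 = 0.0228
  Regime R3: 0.17 × 0.38 = 0.0646
  Regime R4: 0.24 × 0.494 = 0.11856
  Regime R2: 0.27 × 0.015 = 0.00405
Normalizing constant = 0.22049.
Largest term belongs to Regime R4, so Regime R4 is most probable.

Regime R4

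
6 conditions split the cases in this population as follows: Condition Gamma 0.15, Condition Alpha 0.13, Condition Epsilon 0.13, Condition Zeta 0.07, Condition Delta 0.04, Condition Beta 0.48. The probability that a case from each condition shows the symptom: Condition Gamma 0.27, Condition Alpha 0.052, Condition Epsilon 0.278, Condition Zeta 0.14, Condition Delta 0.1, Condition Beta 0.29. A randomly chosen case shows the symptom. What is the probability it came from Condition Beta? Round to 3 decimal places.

0.589

Prior × likelihood for each hypothesis:
  Condition Gamma: 0.15 × 0.27 = 0.0405
  Condition Alpha: 0.13 × 0.052 = 0.00676
  Condition Epsilon: 0.13 × 0.278 = 0.03614
  Condition Zeta: 0.07 × 0.14 = 0.0098
  Condition Delta: 0.04 × 0.1 = 0.004
  Condition Beta: 0.48 × 0.29 = 0.1392
Sum = 0.2364.
P(Condition Beta | evidence) = 0.1392 / 0.2364 ≈ 0.589.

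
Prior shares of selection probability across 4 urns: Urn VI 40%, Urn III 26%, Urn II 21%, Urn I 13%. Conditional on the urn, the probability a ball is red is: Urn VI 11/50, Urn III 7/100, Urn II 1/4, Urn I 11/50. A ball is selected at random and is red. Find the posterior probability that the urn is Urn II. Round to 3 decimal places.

0.280

Unnormalized posteriors (prior × likelihood):
  Urn VI: 0.4 × 0.22 = 0.088
  Urn III: 0.26 × 0.07 = 0.0182
  Urn II: 0.21 × 0.25 = 0.0525
  Urn I: 0.13 × 0.22 = 0.0286
Normalizing constant = 0.1873.
P(Urn II | evidence) = 0.0525 / 0.1873 ≈ 0.280.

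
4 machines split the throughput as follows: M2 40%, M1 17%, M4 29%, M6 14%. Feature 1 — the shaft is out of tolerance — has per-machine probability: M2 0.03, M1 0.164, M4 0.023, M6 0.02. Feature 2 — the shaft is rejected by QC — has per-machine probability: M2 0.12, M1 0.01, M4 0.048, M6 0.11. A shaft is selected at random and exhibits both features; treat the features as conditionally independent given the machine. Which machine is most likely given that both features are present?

By Bayes' rule, posterior ∝ prior × likelihood:
  M2: 0.4 × 0.03 × 0.12 = 0.00144
  M1: 0.17 × 0.164 × 0.01 = 0.0002788
  M4: 0.29 × 0.023 × 0.048 = 0.00032016
  M6: 0.14 × 0.02 × 0.11 = 0.000308
Sum = 0.00234696.
Largest term belongs to M2, so M2 is most probable.

M2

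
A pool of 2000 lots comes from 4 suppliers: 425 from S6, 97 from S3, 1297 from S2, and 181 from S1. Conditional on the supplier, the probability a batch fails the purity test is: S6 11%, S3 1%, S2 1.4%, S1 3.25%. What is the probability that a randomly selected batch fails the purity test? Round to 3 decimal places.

Unnormalized posteriors (prior × likelihood):
  S6: 0.2125 × 0.11 = 0.023375
  S3: 0.0485 × 0.01 = 0.000485
  S2: 0.6485 × 0.014 = 0.009079
  S1: 0.0905 × 0.0325 = 0.00294125
P(off-spec) = 0.023375 + 0.000485 + 0.009079 + 0.00294125 = 0.03588025 → 0.036.

0.036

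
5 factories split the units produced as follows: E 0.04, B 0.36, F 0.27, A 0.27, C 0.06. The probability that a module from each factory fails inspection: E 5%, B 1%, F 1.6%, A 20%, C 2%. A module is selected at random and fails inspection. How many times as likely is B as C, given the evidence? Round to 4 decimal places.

3.0000

Compute prior × likelihood for every hypothesis:
  E: 0.04 × 0.05 = 0.002
  B: 0.36 × 0.01 = 0.0036
  F: 0.27 × 0.016 = 0.00432
  A: 0.27 × 0.2 = 0.054
  C: 0.06 × 0.02 = 0.0012
Total = 0.06512.
The ratio is 0.0036 / 0.0012 (the normalizer cancels) = 3.0000.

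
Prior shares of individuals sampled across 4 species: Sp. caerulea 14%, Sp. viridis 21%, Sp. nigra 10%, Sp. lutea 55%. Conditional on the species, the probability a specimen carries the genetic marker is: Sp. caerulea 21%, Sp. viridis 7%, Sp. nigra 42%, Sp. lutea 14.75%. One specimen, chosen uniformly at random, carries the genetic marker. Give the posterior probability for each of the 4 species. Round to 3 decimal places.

Sp. caerulea 0.176, Sp. viridis 0.088, Sp. nigra 0.251, Sp. lutea 0.485

Prior × likelihood for each hypothesis:
  Sp. caerulea: 0.14 × 0.21 = 0.0294
  Sp. viridis: 0.21 × 0.07 = 0.0147
  Sp. nigra: 0.1 × 0.42 = 0.042
  Sp. lutea: 0.55 × 0.1475 = 0.081125
Normalizing constant = 0.167225.
P(Sp. caerulea | marker) = 0.0294/0.167225 ≈ 0.176
P(Sp. viridis | marker) = 0.0147/0.167225 ≈ 0.088
P(Sp. nigra | marker) = 0.042/0.167225 ≈ 0.251
P(Sp. lutea | marker) = 0.081125/0.167225 ≈ 0.485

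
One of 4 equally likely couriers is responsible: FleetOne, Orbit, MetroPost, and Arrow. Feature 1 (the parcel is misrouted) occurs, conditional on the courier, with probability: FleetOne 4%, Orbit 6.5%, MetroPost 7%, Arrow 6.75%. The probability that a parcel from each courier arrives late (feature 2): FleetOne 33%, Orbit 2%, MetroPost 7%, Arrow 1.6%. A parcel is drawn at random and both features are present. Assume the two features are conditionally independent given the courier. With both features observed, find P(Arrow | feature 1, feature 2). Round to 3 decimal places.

0.053

Since the prior is uniform, the posterior is proportional to the likelihood:
  FleetOne: 0.04 × 0.33 = 0.0132
  Orbit: 0.065 × 0.02 = 0.0013
  MetroPost: 0.07 × 0.07 = 0.0049
  Arrow: 0.0675 × 0.016 = 0.00108
Sum = 0.02048.
P(Arrow | evidence) = 0.00108 / 0.02048 ≈ 0.053.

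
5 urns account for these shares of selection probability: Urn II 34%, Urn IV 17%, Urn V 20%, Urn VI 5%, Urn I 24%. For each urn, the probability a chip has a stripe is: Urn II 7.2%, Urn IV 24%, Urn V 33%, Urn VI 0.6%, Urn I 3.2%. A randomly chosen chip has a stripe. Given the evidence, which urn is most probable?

Urn V

Compute prior × likelihood for every hypothesis:
  Urn II: 0.34 × 0.072 = 0.02448
  Urn IV: 0.17 × 0.24 = 0.0408
  Urn V: 0.2 × 0.33 = 0.066
  Urn VI: 0.05 × 0.006 = 0.0003
  Urn I: 0.24 × 0.032 = 0.00768
Total = 0.13926.
Largest term belongs to Urn V, so Urn V is most probable.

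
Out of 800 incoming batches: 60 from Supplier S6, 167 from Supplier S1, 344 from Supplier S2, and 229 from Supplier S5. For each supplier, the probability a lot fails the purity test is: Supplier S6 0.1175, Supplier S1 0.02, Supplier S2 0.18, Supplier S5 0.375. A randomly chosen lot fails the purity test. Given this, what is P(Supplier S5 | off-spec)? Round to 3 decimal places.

By Bayes' rule, posterior ∝ prior × likelihood:
  Supplier S6: 0.075 × 0.1175 = 0.0088125
  Supplier S1: 0.20875 × 0.02 = 0.004175
  Supplier S2: 0.43 × 0.18 = 0.0774
  Supplier S5: 0.28625 × 0.375 = 0.10734375
Total = 0.19773125.
P(Supplier S5 | evidence) = 0.10734375 / 0.19773125 ≈ 0.543.

0.543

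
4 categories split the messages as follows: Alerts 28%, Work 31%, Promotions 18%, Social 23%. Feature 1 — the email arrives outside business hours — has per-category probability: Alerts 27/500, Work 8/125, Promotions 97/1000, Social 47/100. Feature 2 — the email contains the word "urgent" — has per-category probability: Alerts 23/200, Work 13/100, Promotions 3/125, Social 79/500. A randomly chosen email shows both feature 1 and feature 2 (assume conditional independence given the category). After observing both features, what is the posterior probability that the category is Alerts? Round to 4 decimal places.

Unnormalized posteriors (prior × likelihood):
  Alerts: 0.28 × 0.054 × 0.115 = 0.0017388
  Work: 0.31 × 0.064 × 0.13 = 0.0025792
  Promotions: 0.18 × 0.097 × 0.024 = 0.00041904
  Social: 0.23 × 0.47 × 0.158 = 0.0170798
Normalizing constant = 0.02181684.
P(Alerts | evidence) = 0.0017388 / 0.02181684 ≈ 0.0797.

0.0797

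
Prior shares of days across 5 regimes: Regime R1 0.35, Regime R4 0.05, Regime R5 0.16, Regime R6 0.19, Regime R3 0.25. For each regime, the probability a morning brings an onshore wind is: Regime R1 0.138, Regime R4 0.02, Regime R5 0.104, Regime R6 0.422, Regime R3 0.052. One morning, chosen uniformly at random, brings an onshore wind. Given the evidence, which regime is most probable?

By Bayes' rule, posterior ∝ prior × likelihood:
  Regime R1: 0.35 × 0.138 = 0.0483
  Regime R4: 0.05 × 0.02 = 0.001
  Regime R5: 0.16 × 0.104 = 0.01664
  Regime R6: 0.19 × 0.422 = 0.08018
  Regime R3: 0.25 × 0.052 = 0.013
Total = 0.15912.
Largest term belongs to Regime R6, so Regime R6 is most probable.

Regime R6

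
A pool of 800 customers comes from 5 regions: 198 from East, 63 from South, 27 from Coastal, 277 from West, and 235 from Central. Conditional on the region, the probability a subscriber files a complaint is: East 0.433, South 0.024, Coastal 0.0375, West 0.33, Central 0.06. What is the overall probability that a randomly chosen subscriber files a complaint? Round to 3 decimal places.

Compute prior × likelihood for every hypothesis:
  East: 0.2475 × 0.433 = 0.1071675
  South: 0.07875 × 0.024 = 0.00189
  Coastal: 0.03375 × 0.0375 = 0.001265625
  West: 0.34625 × 0.33 = 0.1142625
  Central: 0.29375 × 0.06 = 0.017625
P(complaint) = 0.1071675 + 0.00189 + 0.001265625 + 0.1142625 + 0.017625 = 0.242210625 → 0.242.

0.242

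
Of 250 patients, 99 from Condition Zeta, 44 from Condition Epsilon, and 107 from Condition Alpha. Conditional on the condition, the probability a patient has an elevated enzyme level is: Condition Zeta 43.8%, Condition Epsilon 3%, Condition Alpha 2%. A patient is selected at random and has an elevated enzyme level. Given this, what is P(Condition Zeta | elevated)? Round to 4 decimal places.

0.9261

Compute prior × likelihood for every hypothesis:
  Condition Zeta: 0.396 × 0.438 = 0.173448
  Condition Epsilon: 0.176 × 0.03 = 0.00528
  Condition Alpha: 0.428 × 0.02 = 0.00856
Sum = 0.187288.
P(Condition Zeta | evidence) = 0.173448 / 0.187288 ≈ 0.9261.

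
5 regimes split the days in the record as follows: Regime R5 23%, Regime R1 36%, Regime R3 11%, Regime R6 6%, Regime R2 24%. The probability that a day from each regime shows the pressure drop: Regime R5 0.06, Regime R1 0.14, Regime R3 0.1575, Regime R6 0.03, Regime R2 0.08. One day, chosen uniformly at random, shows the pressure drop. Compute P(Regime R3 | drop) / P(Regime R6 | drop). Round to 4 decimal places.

9.6250

Unnormalized posteriors (prior × likelihood):
  Regime R5: 0.23 × 0.06 = 0.0138
  Regime R1: 0.36 × 0.14 = 0.0504
  Regime R3: 0.11 × 0.1575 = 0.017325
  Regime R6: 0.06 × 0.03 = 0.0018
  Regime R2: 0.24 × 0.08 = 0.0192
Normalizing constant = 0.102525.
The ratio is 0.017325 / 0.0018 (the normalizer cancels) = 9.6250.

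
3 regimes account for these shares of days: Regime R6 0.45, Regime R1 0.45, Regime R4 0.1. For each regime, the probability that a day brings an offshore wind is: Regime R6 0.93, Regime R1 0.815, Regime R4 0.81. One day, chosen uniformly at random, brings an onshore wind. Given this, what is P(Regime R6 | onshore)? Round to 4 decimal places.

Taking complements, P(onshore | each) = Regime R6 0.07, Regime R1 0.185, Regime R4 0.19.
Compute prior × likelihood for every hypothesis:
  Regime R6: 0.45 × 0.07 = 0.0315
  Regime R1: 0.45 × 0.185 = 0.08325
  Regime R4: 0.1 × 0.19 = 0.019
Total = 0.13375.
P(Regime R6 | evidence) = 0.0315 / 0.13375 ≈ 0.2355.

0.2355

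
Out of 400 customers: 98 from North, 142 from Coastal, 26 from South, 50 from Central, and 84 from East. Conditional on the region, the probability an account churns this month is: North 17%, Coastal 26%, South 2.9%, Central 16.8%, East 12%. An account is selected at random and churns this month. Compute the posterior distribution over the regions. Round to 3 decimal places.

North 0.229, Coastal 0.507, South 0.010, Central 0.115, East 0.138

Unnormalized posteriors (prior × likelihood):
  North: 0.245 × 0.17 = 0.04165
  Coastal: 0.355 × 0.26 = 0.0923
  South: 0.065 × 0.029 = 0.001885
  Central: 0.125 × 0.168 = 0.021
  East: 0.21 × 0.12 = 0.0252
Sum = 0.182035.
P(North | churn) = 0.04165/0.182035 ≈ 0.229
P(Coastal | churn) = 0.0923/0.182035 ≈ 0.507
P(South | churn) = 0.001885/0.182035 ≈ 0.010
P(Central | churn) = 0.021/0.182035 ≈ 0.115
P(East | churn) = 0.0252/0.182035 ≈ 0.138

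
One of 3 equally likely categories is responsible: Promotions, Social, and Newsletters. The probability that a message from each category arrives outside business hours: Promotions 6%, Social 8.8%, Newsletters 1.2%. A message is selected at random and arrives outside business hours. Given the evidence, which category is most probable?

With a uniform prior (1/3 each), posterior ∝ likelihood:
  Promotions: 0.06
  Social: 0.088
  Newsletters: 0.012
Sum = 0.16.
Largest term belongs to Social, so Social is most probable.

Social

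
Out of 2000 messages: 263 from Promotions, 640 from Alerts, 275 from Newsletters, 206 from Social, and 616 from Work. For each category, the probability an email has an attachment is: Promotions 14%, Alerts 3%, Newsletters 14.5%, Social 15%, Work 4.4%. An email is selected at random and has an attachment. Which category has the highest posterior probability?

Newsletters

Compute prior × likelihood for every hypothesis:
  Promotions: 0.1315 × 0.14 = 0.01841
  Alerts: 0.32 × 0.03 = 0.0096
  Newsletters: 0.1375 × 0.145 = 0.0199375
  Social: 0.103 × 0.15 = 0.01545
  Work: 0.308 × 0.044 = 0.013552
Normalizing constant = 0.0769495.
Largest term belongs to Newsletters, so Newsletters is most probable.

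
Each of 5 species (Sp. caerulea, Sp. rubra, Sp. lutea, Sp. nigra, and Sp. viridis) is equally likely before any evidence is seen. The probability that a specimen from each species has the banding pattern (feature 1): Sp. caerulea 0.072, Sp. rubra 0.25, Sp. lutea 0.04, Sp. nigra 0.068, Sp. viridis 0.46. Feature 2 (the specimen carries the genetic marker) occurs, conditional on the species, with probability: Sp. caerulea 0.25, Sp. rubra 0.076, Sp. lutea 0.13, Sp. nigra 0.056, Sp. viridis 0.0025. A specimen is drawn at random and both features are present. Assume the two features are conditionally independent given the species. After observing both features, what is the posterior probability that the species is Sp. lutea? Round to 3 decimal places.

0.110

With a uniform prior (1/5 each), posterior ∝ likelihood:
  Sp. caerulea: 0.072 × 0.25 = 0.018
  Sp. rubra: 0.25 × 0.076 = 0.019
  Sp. lutea: 0.04 × 0.13 = 0.0052
  Sp. nigra: 0.068 × 0.056 = 0.003808
  Sp. viridis: 0.46 × 0.0025 = 0.00115
Sum = 0.047158.
P(Sp. lutea | evidence) = 0.0052 / 0.047158 ≈ 0.110.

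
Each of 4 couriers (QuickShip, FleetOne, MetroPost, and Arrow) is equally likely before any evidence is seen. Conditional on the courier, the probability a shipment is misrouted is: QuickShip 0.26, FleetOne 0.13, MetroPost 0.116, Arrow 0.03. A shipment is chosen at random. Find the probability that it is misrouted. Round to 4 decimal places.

With a uniform prior (1/4 each), posterior ∝ likelihood:
  QuickShip: 0.26
  FleetOne: 0.13
  MetroPost: 0.116
  Arrow: 0.03
P(misrouted) = (1/4) × (0.26 + 0.13 + 0.116 + 0.03) = 0.536/4 ≈ 0.1340.

0.1340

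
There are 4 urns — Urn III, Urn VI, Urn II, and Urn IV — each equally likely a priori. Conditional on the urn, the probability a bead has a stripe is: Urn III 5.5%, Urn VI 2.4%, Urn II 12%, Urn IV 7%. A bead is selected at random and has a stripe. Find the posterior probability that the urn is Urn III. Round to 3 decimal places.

With a uniform prior (1/4 each), posterior ∝ likelihood:
  Urn III: 0.055
  Urn VI: 0.024
  Urn II: 0.12
  Urn IV: 0.07
Normalizing constant = 0.269.
P(Urn III | evidence) = 0.055 / 0.269 ≈ 0.204.

0.204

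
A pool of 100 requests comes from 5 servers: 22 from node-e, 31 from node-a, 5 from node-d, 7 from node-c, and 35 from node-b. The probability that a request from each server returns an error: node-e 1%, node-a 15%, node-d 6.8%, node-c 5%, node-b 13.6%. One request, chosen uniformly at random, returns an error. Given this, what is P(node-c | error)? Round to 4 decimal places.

0.0339

Unnormalized posteriors (prior × likelihood):
  node-e: 0.22 × 0.01 = 0.0022
  node-a: 0.31 × 0.15 = 0.0465
  node-d: 0.05 × 0.068 = 0.0034
  node-c: 0.07 × 0.05 = 0.0035
  node-b: 0.35 × 0.136 = 0.0476
Normalizing constant = 0.1032.
P(node-c | evidence) = 0.0035 / 0.1032 ≈ 0.0339.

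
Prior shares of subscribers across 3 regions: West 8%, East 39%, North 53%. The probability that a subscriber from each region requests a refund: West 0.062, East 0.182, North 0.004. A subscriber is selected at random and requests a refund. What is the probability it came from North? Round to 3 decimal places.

Prior × likelihood for each hypothesis:
  West: 0.08 × 0.062 = 0.00496
  East: 0.39 × 0.182 = 0.07098
  North: 0.53 × 0.004 = 0.00212
Total = 0.07806.
P(North | evidence) = 0.00212 / 0.07806 ≈ 0.027.

0.027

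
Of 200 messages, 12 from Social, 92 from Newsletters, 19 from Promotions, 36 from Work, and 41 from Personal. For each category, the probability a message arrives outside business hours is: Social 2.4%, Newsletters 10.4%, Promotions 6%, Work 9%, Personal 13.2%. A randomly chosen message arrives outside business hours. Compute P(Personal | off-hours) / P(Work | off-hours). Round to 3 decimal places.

1.670

Unnormalized posteriors (prior × likelihood):
  Social: 0.06 × 0.024 = 0.00144
  Newsletters: 0.46 × 0.104 = 0.04784
  Promotions: 0.095 × 0.06 = 0.0057
  Work: 0.18 × 0.09 = 0.0162
  Personal: 0.205 × 0.132 = 0.02706
Total = 0.09824.
The ratio is 0.02706 / 0.0162 (the normalizer cancels) = 1.670.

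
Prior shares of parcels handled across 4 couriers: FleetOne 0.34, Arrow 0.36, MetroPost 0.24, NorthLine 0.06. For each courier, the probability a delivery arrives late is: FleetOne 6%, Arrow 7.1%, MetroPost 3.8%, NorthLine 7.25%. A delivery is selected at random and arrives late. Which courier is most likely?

Unnormalized posteriors (prior × likelihood):
  FleetOne: 0.34 × 0.06 = 0.0204
  Arrow: 0.36 × 0.071 = 0.02556
  MetroPost: 0.24 × 0.038 = 0.00912
  NorthLine: 0.06 × 0.0725 = 0.00435
Sum = 0.05943.
Largest term belongs to Arrow, so Arrow is most probable.

Arrow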